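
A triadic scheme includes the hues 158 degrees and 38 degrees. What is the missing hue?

A triad places three hues 120° apart.
The full set through 38° is {38°, 158°, 278°}.
Given {38°, 158°}, the missing hue is 278°.

278°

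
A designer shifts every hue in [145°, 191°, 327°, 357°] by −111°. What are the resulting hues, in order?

34°, 80°, 216°, 246°

145 − 111 = 34°
191 − 111 = 80°
327 − 111 = 216°
357 − 111 = 246°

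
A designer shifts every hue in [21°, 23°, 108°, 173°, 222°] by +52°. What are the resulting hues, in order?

21 + 52 = 73°
23 + 52 = 75°
108 + 52 = 160°
173 + 52 = 225°
222 + 52 = 274°

73°, 75°, 160°, 225°, 274°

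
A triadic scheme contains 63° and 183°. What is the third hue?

303°

A triad spaces three hues 120° apart.
The full set is {63°, 183°, 303°}.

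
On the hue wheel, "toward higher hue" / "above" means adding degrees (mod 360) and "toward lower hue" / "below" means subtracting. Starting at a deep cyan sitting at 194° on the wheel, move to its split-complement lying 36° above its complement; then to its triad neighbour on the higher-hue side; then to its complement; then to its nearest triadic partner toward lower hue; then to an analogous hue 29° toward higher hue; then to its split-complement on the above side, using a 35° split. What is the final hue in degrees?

114°

split-comp 36° ↑ +216°: 194 + 216 = 410 → 410 − 360 = 50°
triadic ↑ +120°: 50 + 120 = 170°
complement +180°: 170 + 180 = 350°
triadic ↓ −120°: 350 − 120 = 230°
analog 29° ↑ +29°: 230 + 29 = 259°
split-comp 35° ↑ +215°: 259 + 215 = 474 → 474 − 360 = 114°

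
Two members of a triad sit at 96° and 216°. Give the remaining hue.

336°

A triad spaces three hues 120° apart.
The full set is {96°, 216°, 336°}.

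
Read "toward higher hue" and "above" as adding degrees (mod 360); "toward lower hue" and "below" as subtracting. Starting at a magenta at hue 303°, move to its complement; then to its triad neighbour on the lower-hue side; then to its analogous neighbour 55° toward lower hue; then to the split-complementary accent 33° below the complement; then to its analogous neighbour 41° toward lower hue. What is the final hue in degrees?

54°

complement +180°: 303 + 180 = 483 → 483 − 360 = 123°
triadic ↓ −120°: 123 − 120 = 3°
analog 55° ↓ −55°: 3 − 55 = -52 → -52 + 360 = 308°
split-comp 33° ↓ +147°: 308 + 147 = 455 → 455 − 360 = 95°
analog 41° ↓ −41°: 95 − 41 = 54°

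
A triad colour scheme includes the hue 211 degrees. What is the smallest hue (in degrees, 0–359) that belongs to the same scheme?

A triad places three hues 120° apart.
The full set through 211° is {91°, 211°, 331°}.

91°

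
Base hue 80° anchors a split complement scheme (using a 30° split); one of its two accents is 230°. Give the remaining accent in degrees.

290°

Split-complementary hues sit 30° either side of the complement.
Complement of the base 80°: 80 + 180 = 260°
The given accent 230° is 30° one side of 260°; the other accent sits 30° the other side: 260 + 30 = 290°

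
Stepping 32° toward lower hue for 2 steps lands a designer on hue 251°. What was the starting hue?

2 steps of 32° (toward lower hue) give a net shift of −64°.
Start = end − shift: 251 + 64 = 315°

315°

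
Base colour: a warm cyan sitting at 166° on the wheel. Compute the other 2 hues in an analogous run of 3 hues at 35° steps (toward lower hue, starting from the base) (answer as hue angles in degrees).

131° and 96°

166 − 35 = 131°
166 − 70 = 96°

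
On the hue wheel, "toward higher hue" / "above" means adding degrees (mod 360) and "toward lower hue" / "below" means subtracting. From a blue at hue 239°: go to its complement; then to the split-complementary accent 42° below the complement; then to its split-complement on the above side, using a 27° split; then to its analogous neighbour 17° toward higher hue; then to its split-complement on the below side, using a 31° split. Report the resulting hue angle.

239 + 180 = 419 → 419 − 360 = 59°   (complement)
59 + 138 = 197°   (split-comp 42° ↓)
197 + 207 = 404 → 404 − 360 = 44°   (split-comp 27° ↑)
44 + 17 = 61°   (analog 17° ↑)
61 + 149 = 210°   (split-comp 31° ↓)

210°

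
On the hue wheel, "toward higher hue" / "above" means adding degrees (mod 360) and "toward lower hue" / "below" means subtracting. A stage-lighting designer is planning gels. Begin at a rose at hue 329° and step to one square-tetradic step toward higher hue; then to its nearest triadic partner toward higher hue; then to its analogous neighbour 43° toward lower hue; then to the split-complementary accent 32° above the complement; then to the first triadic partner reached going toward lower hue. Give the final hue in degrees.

329 + 90 = 419 → 419 − 360 = 59°   (square ↑)
59 + 120 = 179°   (triadic ↑)
179 − 43 = 136°   (analog 43° ↓)
136 + 212 = 348°   (split-comp 32° ↑)
348 − 120 = 228°   (triadic ↓)

228°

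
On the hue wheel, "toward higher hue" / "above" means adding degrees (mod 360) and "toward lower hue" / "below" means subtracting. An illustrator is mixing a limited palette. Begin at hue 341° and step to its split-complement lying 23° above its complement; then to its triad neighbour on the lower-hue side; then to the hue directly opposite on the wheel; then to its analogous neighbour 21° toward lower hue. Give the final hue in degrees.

223°

341 + 203 = 544 → 544 − 360 = 184°   (split-comp 23° ↑)
184 − 120 = 64°   (triadic ↓)
64 + 180 = 244°   (complement)
244 − 21 = 223°   (analog 21° ↓)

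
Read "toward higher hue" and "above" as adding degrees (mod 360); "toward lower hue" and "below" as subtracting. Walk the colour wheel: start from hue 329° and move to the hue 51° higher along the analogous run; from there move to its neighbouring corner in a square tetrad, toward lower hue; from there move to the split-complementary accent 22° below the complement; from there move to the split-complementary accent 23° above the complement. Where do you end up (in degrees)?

329 + 51 = 380 → 380 − 360 = 20°   (analog 51° ↑)
20 − 90 = -70 → -70 + 360 = 290°   (square ↓)
290 + 158 = 448 → 448 − 360 = 88°   (split-comp 22° ↓)
88 + 203 = 291°   (split-comp 23° ↑)

291°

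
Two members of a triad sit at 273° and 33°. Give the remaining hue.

A triad spaces three hues 120° apart.
The full set is {33°, 153°, 273°}.

153°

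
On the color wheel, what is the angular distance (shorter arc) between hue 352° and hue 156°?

|352 − 156| = 196.
The shorter arc is 360 − 196 = 164°.

164°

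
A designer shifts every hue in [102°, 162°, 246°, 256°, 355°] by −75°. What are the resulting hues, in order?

102 − 75 = 27°
162 − 75 = 87°
246 − 75 = 171°
256 − 75 = 181°
355 − 75 = 280°

27°, 87°, 171°, 181°, 280°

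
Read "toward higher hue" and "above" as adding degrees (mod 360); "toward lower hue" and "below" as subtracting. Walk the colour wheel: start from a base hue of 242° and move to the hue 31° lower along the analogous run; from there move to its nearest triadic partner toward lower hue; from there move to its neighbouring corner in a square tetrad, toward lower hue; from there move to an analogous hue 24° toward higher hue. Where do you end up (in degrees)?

−31° (analog 31° ↓): 242 − 31 = 211°
−120° (triadic ↓): 211 − 120 = 91°
−90° (square ↓): 91 − 90 = 1°
+24° (analog 24° ↑): 1 + 24 = 25°

25°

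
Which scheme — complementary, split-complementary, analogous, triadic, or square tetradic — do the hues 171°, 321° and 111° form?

Sort the hues: 111°, 171°, 321°.
Successive gaps around the wheel: 60°, 150°, 150°.
Two 150° gaps and one 60° gap — a base hue opposite a pair of accents 30° either side of its complement — is the split-complementary pattern.

split-complementary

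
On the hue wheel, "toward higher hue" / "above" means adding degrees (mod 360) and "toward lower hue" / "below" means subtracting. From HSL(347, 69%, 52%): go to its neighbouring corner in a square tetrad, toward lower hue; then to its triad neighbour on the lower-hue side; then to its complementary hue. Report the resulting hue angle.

317°

−90° (square ↓): 347 − 90 = 257°
−120° (triadic ↓): 257 − 120 = 137°
+180° (complement): 137 + 180 = 317°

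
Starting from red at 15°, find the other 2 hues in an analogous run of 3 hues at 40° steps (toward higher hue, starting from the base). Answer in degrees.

55° and 95°

Analogous hues sit every 40° along the wheel.
15 + 40 = 55°
15 + 80 = 95°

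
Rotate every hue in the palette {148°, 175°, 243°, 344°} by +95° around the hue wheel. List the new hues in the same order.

243°, 270°, 338°, 79°

148 + 95 = 243°
175 + 95 = 270°
243 + 95 = 338°
344 + 95 = 439 → 439 − 360 = 79°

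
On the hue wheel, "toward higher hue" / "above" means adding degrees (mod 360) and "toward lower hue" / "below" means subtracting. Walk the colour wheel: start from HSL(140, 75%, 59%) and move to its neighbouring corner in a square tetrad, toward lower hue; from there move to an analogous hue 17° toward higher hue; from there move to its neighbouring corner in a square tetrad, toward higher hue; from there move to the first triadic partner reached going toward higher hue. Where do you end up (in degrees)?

−90° (square ↓): 140 − 90 = 50°
+17° (analog 17° ↑): 50 + 17 = 67°
+90° (square ↑): 67 + 90 = 157°
+120° (triadic ↑): 157 + 120 = 277°

277°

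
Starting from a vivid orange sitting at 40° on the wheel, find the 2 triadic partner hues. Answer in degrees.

160° and 280°

A triad places three hues 120° apart.
40 + 120 = 160°
40 + 240 = 280°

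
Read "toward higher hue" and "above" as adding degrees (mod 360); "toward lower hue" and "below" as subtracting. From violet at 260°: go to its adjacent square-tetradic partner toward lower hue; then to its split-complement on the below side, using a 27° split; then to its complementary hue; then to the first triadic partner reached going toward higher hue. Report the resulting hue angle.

263°

square ↓ −90°: 260 − 90 = 170°
split-comp 27° ↓ +153°: 170 + 153 = 323°
complement +180°: 323 + 180 = 503 → 503 − 360 = 143°
triadic ↑ +120°: 143 + 120 = 263°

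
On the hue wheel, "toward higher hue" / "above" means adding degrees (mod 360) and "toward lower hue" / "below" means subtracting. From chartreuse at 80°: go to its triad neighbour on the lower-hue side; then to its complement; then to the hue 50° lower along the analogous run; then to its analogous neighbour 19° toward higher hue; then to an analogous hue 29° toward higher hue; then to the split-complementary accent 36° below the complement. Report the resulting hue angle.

282°

−120° (triadic ↓): 80 − 120 = -40 → -40 + 360 = 320°
+180° (complement): 320 + 180 = 500 → 500 − 360 = 140°
−50° (analog 50° ↓): 140 − 50 = 90°
+19° (analog 19° ↑): 90 + 19 = 109°
+29° (analog 29° ↑): 109 + 29 = 138°
+144° (split-comp 36° ↓): 138 + 144 = 282°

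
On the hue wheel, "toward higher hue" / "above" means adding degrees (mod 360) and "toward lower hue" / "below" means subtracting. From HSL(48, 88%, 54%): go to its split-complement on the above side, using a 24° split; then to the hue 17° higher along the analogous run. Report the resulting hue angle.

+204° (split-comp 24° ↑): 48 + 204 = 252°
+17° (analog 17° ↑): 252 + 17 = 269°

269°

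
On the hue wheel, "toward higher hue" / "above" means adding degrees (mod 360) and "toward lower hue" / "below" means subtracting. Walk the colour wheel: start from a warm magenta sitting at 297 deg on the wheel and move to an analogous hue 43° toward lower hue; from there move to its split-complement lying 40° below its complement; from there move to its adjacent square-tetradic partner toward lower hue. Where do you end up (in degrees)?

297 − 43 = 254°   (analog 43° ↓)
254 + 140 = 394 → 394 − 360 = 34°   (split-comp 40° ↓)
34 − 90 = -56 → -56 + 360 = 304°   (square ↓)

304°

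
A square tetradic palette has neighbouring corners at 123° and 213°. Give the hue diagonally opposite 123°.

303°

A square tetradic scheme places four hues 90° apart; opposite corners are 180° apart.
123 + 180 = 303°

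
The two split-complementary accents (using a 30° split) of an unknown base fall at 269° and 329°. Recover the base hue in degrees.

119°

The accents sit 30° either side of the complement, so the complement is their short-arc midpoint on the wheel.
Short-arc midpoint of 269° and 329°: 299°.
Base is 180° from the complement: 299 − 180 = 119°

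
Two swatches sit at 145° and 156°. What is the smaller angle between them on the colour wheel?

11°

|145 − 156| = 11.
11 ≤ 180, so the shorter arc is 11°.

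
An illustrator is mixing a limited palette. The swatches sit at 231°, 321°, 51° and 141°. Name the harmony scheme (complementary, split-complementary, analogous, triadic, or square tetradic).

Sort the hues: 51°, 141°, 231°, 321°.
Successive gaps around the wheel: 90°, 90°, 90°, 90°.
Four hues every 90° form a square tetradic scheme.

square tetradic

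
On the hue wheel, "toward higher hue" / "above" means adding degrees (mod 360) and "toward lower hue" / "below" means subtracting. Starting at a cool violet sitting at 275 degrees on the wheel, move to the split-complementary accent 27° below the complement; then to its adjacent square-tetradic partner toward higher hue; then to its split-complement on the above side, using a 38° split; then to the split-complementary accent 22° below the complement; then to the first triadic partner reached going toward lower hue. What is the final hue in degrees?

split-comp 27° ↓ +153°: 275 + 153 = 428 → 428 − 360 = 68°
square ↑ +90°: 68 + 90 = 158°
split-comp 38° ↑ +218°: 158 + 218 = 376 → 376 − 360 = 16°
split-comp 22° ↓ +158°: 16 + 158 = 174°
triadic ↓ −120°: 174 − 120 = 54°

54°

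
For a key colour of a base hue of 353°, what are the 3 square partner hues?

83°, 173° and 263°

A square tetradic scheme places four hues every 90°.
353 + 90 = 443 → 443 − 360 = 83°
353 + 180 = 533 → 533 − 360 = 173°
353 + 270 = 623 → 623 − 360 = 263°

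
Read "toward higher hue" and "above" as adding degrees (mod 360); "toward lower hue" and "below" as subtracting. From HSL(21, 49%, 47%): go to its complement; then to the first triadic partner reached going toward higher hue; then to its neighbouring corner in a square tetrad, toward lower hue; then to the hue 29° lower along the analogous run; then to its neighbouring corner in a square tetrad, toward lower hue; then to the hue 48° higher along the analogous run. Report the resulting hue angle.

complement +180°: 21 + 180 = 201°
triadic ↑ +120°: 201 + 120 = 321°
square ↓ −90°: 321 − 90 = 231°
analog 29° ↓ −29°: 231 − 29 = 202°
square ↓ −90°: 202 − 90 = 112°
analog 48° ↑ +48°: 112 + 48 = 160°

160°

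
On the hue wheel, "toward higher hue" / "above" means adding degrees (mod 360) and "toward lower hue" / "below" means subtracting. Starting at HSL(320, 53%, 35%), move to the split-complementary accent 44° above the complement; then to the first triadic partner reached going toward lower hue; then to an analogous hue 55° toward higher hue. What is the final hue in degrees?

119°

+224° (split-comp 44° ↑): 320 + 224 = 544 → 544 − 360 = 184°
−120° (triadic ↓): 184 − 120 = 64°
+55° (analog 55° ↑): 64 + 55 = 119°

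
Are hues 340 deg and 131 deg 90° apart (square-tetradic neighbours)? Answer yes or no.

Angular distance: |340 − 131| = 209; shorter arc = 360 − 209 = 151°.
90° apart (square-tetradic neighbours) requires 90°.

no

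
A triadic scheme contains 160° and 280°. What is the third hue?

A triad spaces three hues 120° apart.
The full set is {40°, 160°, 280°}.

40°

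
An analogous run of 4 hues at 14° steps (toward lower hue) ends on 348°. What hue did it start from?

3 steps of 14° (toward lower hue) give a net shift of −42°.
Start = end − shift: 348 + 42 = 390 → 390 − 360 = 30°

30°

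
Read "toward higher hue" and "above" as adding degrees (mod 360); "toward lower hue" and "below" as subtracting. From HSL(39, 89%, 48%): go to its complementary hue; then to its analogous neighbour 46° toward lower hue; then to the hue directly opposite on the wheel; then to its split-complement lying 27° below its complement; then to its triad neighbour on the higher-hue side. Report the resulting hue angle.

266°

complement +180°: 39 + 180 = 219°
analog 46° ↓ −46°: 219 − 46 = 173°
complement +180°: 173 + 180 = 353°
split-comp 27° ↓ +153°: 353 + 153 = 506 → 506 − 360 = 146°
triadic ↑ +120°: 146 + 120 = 266°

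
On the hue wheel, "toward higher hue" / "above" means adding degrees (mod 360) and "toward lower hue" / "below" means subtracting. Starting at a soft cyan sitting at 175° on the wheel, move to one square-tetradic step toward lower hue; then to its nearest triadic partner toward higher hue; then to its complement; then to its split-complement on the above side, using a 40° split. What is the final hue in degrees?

175 − 90 = 85°   (square ↓)
85 + 120 = 205°   (triadic ↑)
205 + 180 = 385 → 385 − 360 = 25°   (complement)
25 + 220 = 245°   (split-comp 40° ↑)

245°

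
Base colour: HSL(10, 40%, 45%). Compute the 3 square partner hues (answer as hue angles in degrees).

A square tetradic scheme places four hues every 90°.
10 + 90 = 100°
10 + 180 = 190°
10 + 270 = 280°

100°, 190°, and 280°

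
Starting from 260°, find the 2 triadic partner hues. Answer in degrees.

260 + 120 = 380 → 380 − 360 = 20°
260 + 240 = 500 → 500 − 360 = 140°

20° and 140°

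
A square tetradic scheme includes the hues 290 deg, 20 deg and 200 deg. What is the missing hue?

A square tetradic scheme places four hues every 90°.
The full set through 20° is {20°, 110°, 200°, 290°}.
Given {20°, 200°, 290°}, the missing hue is 110°.

110°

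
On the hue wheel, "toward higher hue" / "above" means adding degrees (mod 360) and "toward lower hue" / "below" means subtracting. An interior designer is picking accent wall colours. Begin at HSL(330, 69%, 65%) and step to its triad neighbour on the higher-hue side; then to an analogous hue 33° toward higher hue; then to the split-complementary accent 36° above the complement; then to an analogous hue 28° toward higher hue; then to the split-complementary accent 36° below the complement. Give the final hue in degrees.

+120° (triadic ↑): 330 + 120 = 450 → 450 − 360 = 90°
+33° (analog 33° ↑): 90 + 33 = 123°
+216° (split-comp 36° ↑): 123 + 216 = 339°
+28° (analog 28° ↑): 339 + 28 = 367 → 367 − 360 = 7°
+144° (split-comp 36° ↓): 7 + 144 = 151°

151°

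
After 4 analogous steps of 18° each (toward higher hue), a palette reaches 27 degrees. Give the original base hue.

4 steps of 18° (toward higher hue) give a net shift of +72°.
Start = end − shift: 27 − 72 = -45 → -45 + 360 = 315°

315°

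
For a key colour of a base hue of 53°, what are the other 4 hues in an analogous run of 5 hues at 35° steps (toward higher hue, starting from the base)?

Analogous hues sit every 35° along the wheel.
53 + 35 = 88°
53 + 70 = 123°
53 + 105 = 158°
53 + 140 = 193°

88°, 123°, 158° and 193°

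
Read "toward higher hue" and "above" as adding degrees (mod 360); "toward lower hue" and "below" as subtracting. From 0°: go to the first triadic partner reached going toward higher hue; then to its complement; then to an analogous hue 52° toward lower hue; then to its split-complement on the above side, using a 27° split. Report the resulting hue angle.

95°

+120° (triadic ↑): 0 + 120 = 120°
+180° (complement): 120 + 180 = 300°
−52° (analog 52° ↓): 300 − 52 = 248°
+207° (split-comp 27° ↑): 248 + 207 = 455 → 455 − 360 = 95°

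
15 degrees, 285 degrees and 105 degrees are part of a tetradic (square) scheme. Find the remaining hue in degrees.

195°

A square tetradic scheme places four hues every 90°.
The full set through 15° is {15°, 105°, 195°, 285°}.
Given {15°, 105°, 285°}, the missing hue is 195°.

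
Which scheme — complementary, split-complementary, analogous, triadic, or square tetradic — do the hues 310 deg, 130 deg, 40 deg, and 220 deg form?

Sort the hues: 40°, 130°, 220°, 310°.
Successive gaps around the wheel: 90°, 90°, 90°, 90°.
Four hues every 90° form a square tetradic scheme.

square tetradic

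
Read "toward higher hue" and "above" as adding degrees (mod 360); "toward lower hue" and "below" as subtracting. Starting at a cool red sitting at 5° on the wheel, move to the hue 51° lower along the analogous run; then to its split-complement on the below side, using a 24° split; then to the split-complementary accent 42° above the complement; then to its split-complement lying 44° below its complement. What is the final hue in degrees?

108°

5 − 51 = -46 → -46 + 360 = 314°   (analog 51° ↓)
314 + 156 = 470 → 470 − 360 = 110°   (split-comp 24° ↓)
110 + 222 = 332°   (split-comp 42° ↑)
332 + 136 = 468 → 468 − 360 = 108°   (split-comp 44° ↓)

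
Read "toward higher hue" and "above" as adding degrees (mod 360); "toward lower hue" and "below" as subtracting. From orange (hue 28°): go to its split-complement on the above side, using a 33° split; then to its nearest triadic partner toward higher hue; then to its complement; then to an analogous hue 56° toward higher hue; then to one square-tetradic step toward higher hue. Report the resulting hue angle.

327°

28 + 213 = 241°   (split-comp 33° ↑)
241 + 120 = 361 → 361 − 360 = 1°   (triadic ↑)
1 + 180 = 181°   (complement)
181 + 56 = 237°   (analog 56° ↑)
237 + 90 = 327°   (square ↑)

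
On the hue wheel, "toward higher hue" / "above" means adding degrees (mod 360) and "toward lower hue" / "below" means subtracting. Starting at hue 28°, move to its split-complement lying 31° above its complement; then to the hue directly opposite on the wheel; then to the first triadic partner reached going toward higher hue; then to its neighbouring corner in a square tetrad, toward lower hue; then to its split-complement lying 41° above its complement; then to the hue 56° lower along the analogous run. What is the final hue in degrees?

split-comp 31° ↑ +211°: 28 + 211 = 239°
complement +180°: 239 + 180 = 419 → 419 − 360 = 59°
triadic ↑ +120°: 59 + 120 = 179°
square ↓ −90°: 179 − 90 = 89°
split-comp 41° ↑ +221°: 89 + 221 = 310°
analog 56° ↓ −56°: 310 − 56 = 254°

254°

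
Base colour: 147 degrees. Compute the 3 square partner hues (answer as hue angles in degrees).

237°, 327° and 57°

A square tetradic scheme places four hues every 90°.
147 + 90 = 237°
147 + 180 = 327°
147 + 270 = 417 → 417 − 360 = 57°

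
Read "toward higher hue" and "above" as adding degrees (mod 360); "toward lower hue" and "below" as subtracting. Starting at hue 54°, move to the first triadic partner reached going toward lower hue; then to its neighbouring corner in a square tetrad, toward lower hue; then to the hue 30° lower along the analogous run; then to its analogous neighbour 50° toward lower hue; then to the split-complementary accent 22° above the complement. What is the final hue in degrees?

326°

−120° (triadic ↓): 54 − 120 = -66 → -66 + 360 = 294°
−90° (square ↓): 294 − 90 = 204°
−30° (analog 30° ↓): 204 − 30 = 174°
−50° (analog 50° ↓): 174 − 50 = 124°
+202° (split-comp 22° ↑): 124 + 202 = 326°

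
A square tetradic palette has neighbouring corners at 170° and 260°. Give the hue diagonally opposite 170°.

350°

A square tetradic scheme places four hues 90° apart; opposite corners are 180° apart.
170 + 180 = 350°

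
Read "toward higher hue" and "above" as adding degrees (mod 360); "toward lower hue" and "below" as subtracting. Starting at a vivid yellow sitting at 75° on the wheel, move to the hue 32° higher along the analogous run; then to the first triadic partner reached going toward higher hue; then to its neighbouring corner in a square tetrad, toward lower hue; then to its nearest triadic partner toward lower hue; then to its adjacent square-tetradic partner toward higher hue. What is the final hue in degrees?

107°

75 + 32 = 107°   (analog 32° ↑)
107 + 120 = 227°   (triadic ↑)
227 − 90 = 137°   (square ↓)
137 − 120 = 17°   (triadic ↓)
17 + 90 = 107°   (square ↑)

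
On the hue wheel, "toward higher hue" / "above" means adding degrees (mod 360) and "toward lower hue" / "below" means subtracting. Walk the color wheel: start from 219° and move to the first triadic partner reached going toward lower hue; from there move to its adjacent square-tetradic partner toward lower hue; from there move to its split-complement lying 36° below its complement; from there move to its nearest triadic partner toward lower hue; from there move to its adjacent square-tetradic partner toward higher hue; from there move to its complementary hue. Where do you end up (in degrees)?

303°

219 − 120 = 99°   (triadic ↓)
99 − 90 = 9°   (square ↓)
9 + 144 = 153°   (split-comp 36° ↓)
153 − 120 = 33°   (triadic ↓)
33 + 90 = 123°   (square ↑)
123 + 180 = 303°   (complement)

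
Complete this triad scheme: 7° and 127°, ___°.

247°

A triad places three hues 120° apart.
The full set through 7° is {7°, 127°, 247°}.
Given {7°, 127°}, the missing hue is 247°.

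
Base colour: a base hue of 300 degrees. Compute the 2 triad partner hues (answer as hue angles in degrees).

60° and 180°

300 + 120 = 420 → 420 − 360 = 60°
300 + 240 = 540 → 540 − 360 = 180°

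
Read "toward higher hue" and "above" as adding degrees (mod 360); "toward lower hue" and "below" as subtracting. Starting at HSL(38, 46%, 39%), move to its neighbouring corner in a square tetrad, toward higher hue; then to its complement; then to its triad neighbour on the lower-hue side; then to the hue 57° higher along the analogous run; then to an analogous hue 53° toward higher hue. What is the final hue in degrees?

298°

square ↑ +90°: 38 + 90 = 128°
complement +180°: 128 + 180 = 308°
triadic ↓ −120°: 308 − 120 = 188°
analog 57° ↑ +57°: 188 + 57 = 245°
analog 53° ↑ +53°: 245 + 53 = 298°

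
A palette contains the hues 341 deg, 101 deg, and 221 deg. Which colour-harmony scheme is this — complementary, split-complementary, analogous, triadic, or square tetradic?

Sort the hues: 101°, 221°, 341°.
Successive gaps around the wheel: 120°, 120°, 120°.
Three hues equally spaced 120° apart form a triad.

triadic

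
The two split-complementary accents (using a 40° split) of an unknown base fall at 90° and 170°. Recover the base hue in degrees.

310°

The accents sit 40° either side of the complement, so the complement is their short-arc midpoint on the wheel.
Short-arc midpoint of 90° and 170°: 130°.
Base is 180° from the complement: 130 − 180 = -50 → -50 + 360 = 310°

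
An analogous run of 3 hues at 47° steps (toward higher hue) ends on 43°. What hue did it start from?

309°

2 steps of 47° (toward higher hue) give a net shift of +94°.
Start = end − shift: 43 − 94 = -51 → -51 + 360 = 309°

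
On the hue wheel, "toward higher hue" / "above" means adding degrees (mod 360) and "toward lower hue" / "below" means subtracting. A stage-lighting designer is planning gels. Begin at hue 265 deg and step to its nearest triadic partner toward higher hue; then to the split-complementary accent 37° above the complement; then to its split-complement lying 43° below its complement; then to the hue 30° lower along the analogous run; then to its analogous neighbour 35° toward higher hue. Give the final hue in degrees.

triadic ↑ +120°: 265 + 120 = 385 → 385 − 360 = 25°
split-comp 37° ↑ +217°: 25 + 217 = 242°
split-comp 43° ↓ +137°: 242 + 137 = 379 → 379 − 360 = 19°
analog 30° ↓ −30°: 19 − 30 = -11 → -11 + 360 = 349°
analog 35° ↑ +35°: 349 + 35 = 384 → 384 − 360 = 24°

24°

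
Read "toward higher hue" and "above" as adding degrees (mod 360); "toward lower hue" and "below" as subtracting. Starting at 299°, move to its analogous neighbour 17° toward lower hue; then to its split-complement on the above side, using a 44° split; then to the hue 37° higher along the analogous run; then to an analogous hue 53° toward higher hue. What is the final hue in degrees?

−17° (analog 17° ↓): 299 − 17 = 282°
+224° (split-comp 44° ↑): 282 + 224 = 506 → 506 − 360 = 146°
+37° (analog 37° ↑): 146 + 37 = 183°
+53° (analog 53° ↑): 183 + 53 = 236°

236°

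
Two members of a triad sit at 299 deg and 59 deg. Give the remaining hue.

179°

A triad spaces three hues 120° apart.
The full set is {59°, 179°, 299°}.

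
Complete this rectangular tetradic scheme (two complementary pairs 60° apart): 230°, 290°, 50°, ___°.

A rectangular tetradic uses two complementary pairs 60° apart: offsets 0°, 60°, 180°, 240°.
Among {50°, 230°, 290°}, 50° and 230° are a 180° pair.
The remaining hue 290° needs its own complement: 290 + 180 = 470 → 470 − 360 = 110°

110°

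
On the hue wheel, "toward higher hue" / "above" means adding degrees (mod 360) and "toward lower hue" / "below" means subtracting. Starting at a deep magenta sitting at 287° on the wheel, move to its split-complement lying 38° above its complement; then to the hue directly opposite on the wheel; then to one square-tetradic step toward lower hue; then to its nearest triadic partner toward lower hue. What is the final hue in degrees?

split-comp 38° ↑ +218°: 287 + 218 = 505 → 505 − 360 = 145°
complement +180°: 145 + 180 = 325°
square ↓ −90°: 325 − 90 = 235°
triadic ↓ −120°: 235 − 120 = 115°

115°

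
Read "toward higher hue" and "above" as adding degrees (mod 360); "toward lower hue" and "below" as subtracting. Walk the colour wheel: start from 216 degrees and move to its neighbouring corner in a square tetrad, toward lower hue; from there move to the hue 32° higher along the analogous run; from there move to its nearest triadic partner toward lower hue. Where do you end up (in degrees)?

square ↓ −90°: 216 − 90 = 126°
analog 32° ↑ +32°: 126 + 32 = 158°
triadic ↓ −120°: 158 − 120 = 38°

38°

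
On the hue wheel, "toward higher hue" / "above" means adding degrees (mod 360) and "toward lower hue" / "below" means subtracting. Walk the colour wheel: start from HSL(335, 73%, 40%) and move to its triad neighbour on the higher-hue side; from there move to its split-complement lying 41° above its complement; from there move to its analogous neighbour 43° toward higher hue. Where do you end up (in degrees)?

triadic ↑ +120°: 335 + 120 = 455 → 455 − 360 = 95°
split-comp 41° ↑ +221°: 95 + 221 = 316°
analog 43° ↑ +43°: 316 + 43 = 359°

359°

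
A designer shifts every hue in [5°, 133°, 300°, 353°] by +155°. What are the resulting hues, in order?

5 + 155 = 160°
133 + 155 = 288°
300 + 155 = 455 → 455 − 360 = 95°
353 + 155 = 508 → 508 − 360 = 148°

160°, 288°, 95°, 148°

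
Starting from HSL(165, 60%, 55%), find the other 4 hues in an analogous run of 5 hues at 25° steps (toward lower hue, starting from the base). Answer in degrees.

140°, 115°, 90° and 65°

Analogous hues sit every 25° along the wheel.
165 − 25 = 140°
165 − 50 = 115°
165 − 75 = 90°
165 − 100 = 65°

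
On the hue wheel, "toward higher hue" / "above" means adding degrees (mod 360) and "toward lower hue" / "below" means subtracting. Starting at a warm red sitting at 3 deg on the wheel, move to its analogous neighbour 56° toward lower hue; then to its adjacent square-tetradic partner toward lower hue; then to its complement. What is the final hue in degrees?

37°

−56° (analog 56° ↓): 3 − 56 = -53 → -53 + 360 = 307°
−90° (square ↓): 307 − 90 = 217°
+180° (complement): 217 + 180 = 397 → 397 − 360 = 37°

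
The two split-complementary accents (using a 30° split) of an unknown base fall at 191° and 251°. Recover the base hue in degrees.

The accents sit 30° either side of the complement, so the complement is their short-arc midpoint on the wheel.
Short-arc midpoint of 191° and 251°: 221°.
Base is 180° from the complement: 221 − 180 = 41°

41°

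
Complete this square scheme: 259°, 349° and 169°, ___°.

79°

A square tetradic scheme places four hues every 90°.
The full set through 169° is {79°, 169°, 259°, 349°}.
Given {169°, 259°, 349°}, the missing hue is 79°.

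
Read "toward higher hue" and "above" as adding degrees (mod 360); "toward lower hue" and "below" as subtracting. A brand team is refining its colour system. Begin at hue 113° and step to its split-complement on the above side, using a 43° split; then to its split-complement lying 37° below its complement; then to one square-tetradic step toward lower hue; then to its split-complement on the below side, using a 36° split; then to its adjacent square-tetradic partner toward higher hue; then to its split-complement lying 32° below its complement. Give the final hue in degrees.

113 + 223 = 336°   (split-comp 43° ↑)
336 + 143 = 479 → 479 − 360 = 119°   (split-comp 37° ↓)
119 − 90 = 29°   (square ↓)
29 + 144 = 173°   (split-comp 36° ↓)
173 + 90 = 263°   (square ↑)
263 + 148 = 411 → 411 − 360 = 51°   (split-comp 32° ↓)

51°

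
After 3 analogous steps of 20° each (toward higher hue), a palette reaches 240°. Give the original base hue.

180°

3 steps of 20° (toward higher hue) give a net shift of +60°.
Start = end − shift: 240 − 60 = 180°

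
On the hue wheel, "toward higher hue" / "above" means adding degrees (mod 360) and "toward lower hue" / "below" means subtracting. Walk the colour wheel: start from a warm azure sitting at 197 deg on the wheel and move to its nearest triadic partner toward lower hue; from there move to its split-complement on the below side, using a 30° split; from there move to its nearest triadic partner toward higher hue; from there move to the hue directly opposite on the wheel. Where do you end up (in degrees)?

167°

−120° (triadic ↓): 197 − 120 = 77°
+150° (split-comp 30° ↓): 77 + 150 = 227°
+120° (triadic ↑): 227 + 120 = 347°
+180° (complement): 347 + 180 = 527 → 527 − 360 = 167°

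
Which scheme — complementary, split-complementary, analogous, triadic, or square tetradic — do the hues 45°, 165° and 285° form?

triadic

Sort the hues: 45°, 165°, 285°.
Successive gaps around the wheel: 120°, 120°, 120°.
Three hues equally spaced 120° apart form a triad.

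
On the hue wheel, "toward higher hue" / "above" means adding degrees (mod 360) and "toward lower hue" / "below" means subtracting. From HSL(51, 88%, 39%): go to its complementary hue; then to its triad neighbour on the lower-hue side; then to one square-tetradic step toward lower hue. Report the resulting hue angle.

21°

51 + 180 = 231°   (complement)
231 − 120 = 111°   (triadic ↓)
111 − 90 = 21°   (square ↓)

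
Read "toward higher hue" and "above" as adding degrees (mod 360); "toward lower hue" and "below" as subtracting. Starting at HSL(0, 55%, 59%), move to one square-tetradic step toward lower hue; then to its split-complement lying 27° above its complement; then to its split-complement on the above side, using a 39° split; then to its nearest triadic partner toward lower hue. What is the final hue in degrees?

216°

0 − 90 = -90 → -90 + 360 = 270°   (square ↓)
270 + 207 = 477 → 477 − 360 = 117°   (split-comp 27° ↑)
117 + 219 = 336°   (split-comp 39° ↑)
336 − 120 = 216°   (triadic ↓)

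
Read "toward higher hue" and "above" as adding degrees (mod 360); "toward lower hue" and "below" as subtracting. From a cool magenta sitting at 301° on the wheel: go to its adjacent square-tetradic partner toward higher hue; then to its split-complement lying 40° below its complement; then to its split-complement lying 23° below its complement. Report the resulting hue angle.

301 + 90 = 391 → 391 − 360 = 31°   (square ↑)
31 + 140 = 171°   (split-comp 40° ↓)
171 + 157 = 328°   (split-comp 23° ↓)

328°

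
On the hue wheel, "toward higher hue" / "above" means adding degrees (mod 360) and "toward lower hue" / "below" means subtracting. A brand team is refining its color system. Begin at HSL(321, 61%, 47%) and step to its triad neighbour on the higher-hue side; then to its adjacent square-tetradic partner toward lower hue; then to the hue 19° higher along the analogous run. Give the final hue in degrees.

10°

triadic ↑ +120°: 321 + 120 = 441 → 441 − 360 = 81°
square ↓ −90°: 81 − 90 = -9 → -9 + 360 = 351°
analog 19° ↑ +19°: 351 + 19 = 370 → 370 − 360 = 10°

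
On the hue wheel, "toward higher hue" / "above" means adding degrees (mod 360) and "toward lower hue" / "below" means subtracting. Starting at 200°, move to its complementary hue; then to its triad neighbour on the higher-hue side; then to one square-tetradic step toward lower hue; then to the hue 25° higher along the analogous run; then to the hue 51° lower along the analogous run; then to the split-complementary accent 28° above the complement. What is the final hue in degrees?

232°

+180° (complement): 200 + 180 = 380 → 380 − 360 = 20°
+120° (triadic ↑): 20 + 120 = 140°
−90° (square ↓): 140 − 90 = 50°
+25° (analog 25° ↑): 50 + 25 = 75°
−51° (analog 51° ↓): 75 − 51 = 24°
+208° (split-comp 28° ↑): 24 + 208 = 232°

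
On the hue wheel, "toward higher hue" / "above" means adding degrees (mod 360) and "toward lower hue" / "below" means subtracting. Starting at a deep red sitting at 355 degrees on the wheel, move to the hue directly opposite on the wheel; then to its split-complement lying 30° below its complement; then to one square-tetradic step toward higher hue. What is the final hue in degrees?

55°

+180° (complement): 355 + 180 = 535 → 535 − 360 = 175°
+150° (split-comp 30° ↓): 175 + 150 = 325°
+90° (square ↑): 325 + 90 = 415 → 415 − 360 = 55°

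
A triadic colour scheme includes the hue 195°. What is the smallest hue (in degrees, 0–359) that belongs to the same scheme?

A triad places three hues 120° apart.
The full set through 195° is {75°, 195°, 315°}.

75°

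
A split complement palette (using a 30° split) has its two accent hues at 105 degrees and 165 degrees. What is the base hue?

315°

The accents sit 30° either side of the complement, so the complement is their short-arc midpoint on the wheel.
Short-arc midpoint of 105° and 165°: 135°.
Base is 180° from the complement: 135 − 180 = -45 → -45 + 360 = 315°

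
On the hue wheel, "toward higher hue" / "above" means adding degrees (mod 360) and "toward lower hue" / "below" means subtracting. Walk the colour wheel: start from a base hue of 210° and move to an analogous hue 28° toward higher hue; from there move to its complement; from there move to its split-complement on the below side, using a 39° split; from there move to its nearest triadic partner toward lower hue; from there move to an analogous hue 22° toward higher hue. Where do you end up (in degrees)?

analog 28° ↑ +28°: 210 + 28 = 238°
complement +180°: 238 + 180 = 418 → 418 − 360 = 58°
split-comp 39° ↓ +141°: 58 + 141 = 199°
triadic ↓ −120°: 199 − 120 = 79°
analog 22° ↑ +22°: 79 + 22 = 101°

101°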